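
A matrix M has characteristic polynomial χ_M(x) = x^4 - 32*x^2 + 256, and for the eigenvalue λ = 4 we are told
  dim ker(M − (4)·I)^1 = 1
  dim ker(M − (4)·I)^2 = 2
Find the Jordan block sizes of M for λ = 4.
Block sizes for λ = 4: [2]

From the dimensions of kernels of powers, the number of Jordan blocks of size at least j is d_j − d_{j−1} where d_j = dim ker(N^j) (with d_0 = 0). Computing the differences gives [1, 1].
The number of blocks of size exactly k is (#blocks of size ≥ k) − (#blocks of size ≥ k + 1), so the partition is: 1 block(s) of size 2.
In nonincreasing order the block sizes are [2].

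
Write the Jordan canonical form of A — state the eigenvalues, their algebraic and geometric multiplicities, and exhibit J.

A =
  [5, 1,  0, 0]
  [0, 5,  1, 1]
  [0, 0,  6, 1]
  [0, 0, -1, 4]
J_3(5) ⊕ J_1(5)

The characteristic polynomial is
  det(x·I − A) = x^4 - 20*x^3 + 150*x^2 - 500*x + 625 = (x - 5)^4

Eigenvalues and multiplicities (the geometric multiplicity of λ is n − rank(A − λI), which equals the number of Jordan blocks for λ):
  λ = 5: algebraic multiplicity = 4, geometric multiplicity = 2

Determining the block sizes for each eigenvalue:
  λ = 5: with am = 4 and gm = 2, the partition is not yet determined (e.g. several partitions of 4 into 2 parts exist). Let N = A − (5)·I. Computing rank(N^1) = 2, rank(N^2) = 1, rank(N^3) = 0; the number of blocks of size ≥ j is rank(N^{j−1}) − rank(N^j), giving [2, 1, 1]. So we have 1 block(s) of size 3, 1 block(s) of size 1 → block sizes [3, 1]

Assembling the blocks gives a Jordan form
J =
  [5, 1, 0, 0]
  [0, 5, 1, 0]
  [0, 0, 5, 0]
  [0, 0, 0, 5]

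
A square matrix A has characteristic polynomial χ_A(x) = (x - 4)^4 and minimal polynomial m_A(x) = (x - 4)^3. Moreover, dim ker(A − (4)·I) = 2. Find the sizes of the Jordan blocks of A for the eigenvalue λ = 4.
Block sizes for λ = 4: [3, 1]

Step 1 — from the characteristic polynomial, algebraic multiplicity of λ = 4 is 4. From dim ker(A − (4)·I) = 2, there are exactly 2 Jordan blocks for λ = 4.
Step 2 — from the minimal polynomial, the factor (x − 4)^3 tells us the largest block for λ = 4 has size 3.
Step 3 — with total size 4, 2 blocks, and largest block 3, the block sizes (in nonincreasing order) are [3, 1].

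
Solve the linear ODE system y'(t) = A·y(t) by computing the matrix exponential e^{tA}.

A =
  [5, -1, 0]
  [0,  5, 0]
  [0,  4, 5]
e^{tA} =
  [exp(5*t), -t*exp(5*t), 0]
  [0, exp(5*t), 0]
  [0, 4*t*exp(5*t), exp(5*t)]

Strategy: write A = P · J · P⁻¹ where J is a Jordan canonical form, so e^{tA} = P · e^{tJ} · P⁻¹, and e^{tJ} can be computed block-by-block.

A has Jordan form
J =
  [5, 1, 0]
  [0, 5, 0]
  [0, 0, 5]
(up to reordering of blocks).

Per-block formulas:
  For a 2×2 Jordan block J_2(5): exp(t · J_2(5)) = e^(5t)·(I + t·N), where N is the 2×2 nilpotent shift.
  For a 1×1 block at λ = 5: exp(t · [5]) = [e^(5t)].

After assembling e^{tJ} and conjugating by P, we get:

e^{tA} =
  [exp(5*t), -t*exp(5*t), 0]
  [0, exp(5*t), 0]
  [0, 4*t*exp(5*t), exp(5*t)]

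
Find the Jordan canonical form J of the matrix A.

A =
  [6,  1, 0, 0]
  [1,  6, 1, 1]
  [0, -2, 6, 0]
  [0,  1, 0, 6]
J_3(6) ⊕ J_1(6)

The characteristic polynomial is
  det(x·I − A) = x^4 - 24*x^3 + 216*x^2 - 864*x + 1296 = (x - 6)^4

Eigenvalues and multiplicities (the geometric multiplicity of λ is n − rank(A − λI), which equals the number of Jordan blocks for λ):
  λ = 6: algebraic multiplicity = 4, geometric multiplicity = 2

Determining the block sizes for each eigenvalue:
  λ = 6: with am = 4 and gm = 2, the partition is not yet determined (e.g. several partitions of 4 into 2 parts exist). Let N = A − (6)·I. Computing rank(N^1) = 2, rank(N^2) = 1, rank(N^3) = 0; the number of blocks of size ≥ j is rank(N^{j−1}) − rank(N^j), giving [2, 1, 1]. So we have 1 block(s) of size 3, 1 block(s) of size 1 → block sizes [3, 1]

Assembling the blocks gives a Jordan form
J =
  [6, 1, 0, 0]
  [0, 6, 1, 0]
  [0, 0, 6, 0]
  [0, 0, 0, 6]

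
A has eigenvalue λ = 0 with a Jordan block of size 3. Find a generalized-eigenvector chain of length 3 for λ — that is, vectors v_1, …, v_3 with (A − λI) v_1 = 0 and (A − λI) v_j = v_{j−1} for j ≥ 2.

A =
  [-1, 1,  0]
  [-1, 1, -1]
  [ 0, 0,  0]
A Jordan chain for λ = 0 of length 3:
v_1 = (-1, -1, 0)ᵀ
v_2 = (0, -1, 0)ᵀ
v_3 = (0, 0, 1)ᵀ

Let N = A − (0)·I. We want v_3 with N^3 v_3 = 0 but N^2 v_3 ≠ 0; then v_{j-1} := N · v_j for j = 3, …, 2.

Pick v_3 = (0, 0, 1)ᵀ.
Then v_2 = N · v_3 = (0, -1, 0)ᵀ.
Then v_1 = N · v_2 = (-1, -1, 0)ᵀ.

Sanity check: (A − (0)·I) v_1 = (0, 0, 0)ᵀ = 0. ✓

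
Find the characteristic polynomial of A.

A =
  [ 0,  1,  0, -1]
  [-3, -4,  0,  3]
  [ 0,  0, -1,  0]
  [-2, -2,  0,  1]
x^4 + 4*x^3 + 6*x^2 + 4*x + 1

Expanding det(x·I − A) (e.g. by cofactor expansion or by noting that A is similar to its Jordan form J, which has the same characteristic polynomial as A) gives
  χ_A(x) = x^4 + 4*x^3 + 6*x^2 + 4*x + 1
which factors as (x + 1)^4. The eigenvalues (with algebraic multiplicities) are λ = -1 with multiplicity 4.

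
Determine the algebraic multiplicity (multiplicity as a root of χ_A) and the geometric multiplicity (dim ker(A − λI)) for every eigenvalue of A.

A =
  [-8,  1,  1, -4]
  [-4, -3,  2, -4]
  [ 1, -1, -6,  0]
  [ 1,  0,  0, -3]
λ = -5: alg = 4, geom = 2

Step 1 — factor the characteristic polynomial to read off the algebraic multiplicities:
  χ_A(x) = (x + 5)^4

Step 2 — compute geometric multiplicities via the rank-nullity identity g(λ) = n − rank(A − λI):
  rank(A − (-5)·I) = 2, so dim ker(A − (-5)·I) = n − 2 = 2

Summary:
  λ = -5: algebraic multiplicity = 4, geometric multiplicity = 2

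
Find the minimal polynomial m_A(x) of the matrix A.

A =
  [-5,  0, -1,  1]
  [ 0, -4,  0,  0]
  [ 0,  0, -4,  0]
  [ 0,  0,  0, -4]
x^2 + 9*x + 20

The characteristic polynomial is χ_A(x) = (x + 4)^3*(x + 5), so the eigenvalues are known. The minimal polynomial is
  m_A(x) = Π_λ (x − λ)^{k_λ}
where k_λ is the size of the *largest* Jordan block for λ (equivalently, the smallest k with (A − λI)^k v = 0 for every generalised eigenvector v of λ).

  λ = -5: largest Jordan block has size 1, contributing (x + 5)
  λ = -4: largest Jordan block has size 1, contributing (x + 4)

So m_A(x) = (x + 4)*(x + 5) = x^2 + 9*x + 20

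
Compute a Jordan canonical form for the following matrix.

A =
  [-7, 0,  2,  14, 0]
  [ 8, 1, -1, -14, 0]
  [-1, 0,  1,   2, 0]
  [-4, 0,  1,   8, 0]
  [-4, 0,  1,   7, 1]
J_1(0) ⊕ J_3(1) ⊕ J_1(1)

The characteristic polynomial is
  det(x·I − A) = x^5 - 4*x^4 + 6*x^3 - 4*x^2 + x = x*(x - 1)^4

Eigenvalues and multiplicities (the geometric multiplicity of λ is n − rank(A − λI), which equals the number of Jordan blocks for λ):
  λ = 0: algebraic multiplicity = 1, geometric multiplicity = 1
  λ = 1: algebraic multiplicity = 4, geometric multiplicity = 2

Determining the block sizes for each eigenvalue:
  λ = 0: one block (gm = 1), so the single block has size am = 1 → block sizes [1]
  λ = 1: with am = 4 and gm = 2, the partition is not yet determined (e.g. several partitions of 4 into 2 parts exist). Let N = A − (1)·I. Computing rank(N^1) = 3, rank(N^2) = 2, rank(N^3) = 1; the number of blocks of size ≥ j is rank(N^{j−1}) − rank(N^j), giving [2, 1, 1]. So we have 1 block(s) of size 3, 1 block(s) of size 1 → block sizes [3, 1]

Assembling the blocks gives a Jordan form
J =
  [0, 0, 0, 0, 0]
  [0, 1, 1, 0, 0]
  [0, 0, 1, 1, 0]
  [0, 0, 0, 1, 0]
  [0, 0, 0, 0, 1]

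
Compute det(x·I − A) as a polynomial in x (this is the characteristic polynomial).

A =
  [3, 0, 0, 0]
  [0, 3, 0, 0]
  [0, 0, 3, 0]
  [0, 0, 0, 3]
x^4 - 12*x^3 + 54*x^2 - 108*x + 81

Expanding det(x·I − A) (e.g. by cofactor expansion or by noting that A is similar to its Jordan form J, which has the same characteristic polynomial as A) gives
  χ_A(x) = x^4 - 12*x^3 + 54*x^2 - 108*x + 81
which factors as (x - 3)^4. The eigenvalues (with algebraic multiplicities) are λ = 3 with multiplicity 4.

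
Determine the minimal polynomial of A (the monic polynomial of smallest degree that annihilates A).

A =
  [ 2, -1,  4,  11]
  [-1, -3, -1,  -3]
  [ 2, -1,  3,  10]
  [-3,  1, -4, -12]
x^4 + 10*x^3 + 33*x^2 + 40*x + 16

The characteristic polynomial is χ_A(x) = (x + 1)^2*(x + 4)^2, so the eigenvalues are known. The minimal polynomial is
  m_A(x) = Π_λ (x − λ)^{k_λ}
where k_λ is the size of the *largest* Jordan block for λ (equivalently, the smallest k with (A − λI)^k v = 0 for every generalised eigenvector v of λ).

  λ = -4: largest Jordan block has size 2, contributing (x + 4)^2
  λ = -1: largest Jordan block has size 2, contributing (x + 1)^2

So m_A(x) = (x + 1)^2*(x + 4)^2 = x^4 + 10*x^3 + 33*x^2 + 40*x + 16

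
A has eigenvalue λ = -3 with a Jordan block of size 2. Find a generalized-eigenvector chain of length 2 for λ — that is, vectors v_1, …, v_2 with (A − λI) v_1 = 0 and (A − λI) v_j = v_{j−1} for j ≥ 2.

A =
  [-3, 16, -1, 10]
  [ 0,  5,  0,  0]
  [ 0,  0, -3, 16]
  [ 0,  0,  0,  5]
A Jordan chain for λ = -3 of length 2:
v_1 = (-1, 0, 0, 0)ᵀ
v_2 = (0, 0, 1, 0)ᵀ

Let N = A − (-3)·I. We want v_2 with N^2 v_2 = 0 but N^1 v_2 ≠ 0; then v_{j-1} := N · v_j for j = 2, …, 2.

Pick v_2 = (0, 0, 1, 0)ᵀ.
Then v_1 = N · v_2 = (-1, 0, 0, 0)ᵀ.

Sanity check: (A − (-3)·I) v_1 = (0, 0, 0, 0)ᵀ = 0. ✓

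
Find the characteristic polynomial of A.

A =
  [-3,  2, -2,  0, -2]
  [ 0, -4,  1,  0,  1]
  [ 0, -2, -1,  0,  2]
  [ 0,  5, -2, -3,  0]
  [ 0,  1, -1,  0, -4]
x^5 + 15*x^4 + 90*x^3 + 270*x^2 + 405*x + 243

Expanding det(x·I − A) (e.g. by cofactor expansion or by noting that A is similar to its Jordan form J, which has the same characteristic polynomial as A) gives
  χ_A(x) = x^5 + 15*x^4 + 90*x^3 + 270*x^2 + 405*x + 243
which factors as (x + 3)^5. The eigenvalues (with algebraic multiplicities) are λ = -3 with multiplicity 5.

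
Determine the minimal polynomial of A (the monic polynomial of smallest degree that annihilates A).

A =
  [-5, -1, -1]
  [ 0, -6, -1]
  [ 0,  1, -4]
x^2 + 10*x + 25

The characteristic polynomial is χ_A(x) = (x + 5)^3, so the eigenvalues are known. The minimal polynomial is
  m_A(x) = Π_λ (x − λ)^{k_λ}
where k_λ is the size of the *largest* Jordan block for λ (equivalently, the smallest k with (A − λI)^k v = 0 for every generalised eigenvector v of λ).

  λ = -5: largest Jordan block has size 2, contributing (x + 5)^2

So m_A(x) = (x + 5)^2 = x^2 + 10*x + 25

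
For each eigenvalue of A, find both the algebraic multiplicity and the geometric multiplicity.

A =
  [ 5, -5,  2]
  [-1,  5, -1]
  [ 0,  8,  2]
λ = 4: alg = 3, geom = 1

Step 1 — factor the characteristic polynomial to read off the algebraic multiplicities:
  χ_A(x) = (x - 4)^3

Step 2 — compute geometric multiplicities via the rank-nullity identity g(λ) = n − rank(A − λI):
  rank(A − (4)·I) = 2, so dim ker(A − (4)·I) = n − 2 = 1

Summary:
  λ = 4: algebraic multiplicity = 3, geometric multiplicity = 1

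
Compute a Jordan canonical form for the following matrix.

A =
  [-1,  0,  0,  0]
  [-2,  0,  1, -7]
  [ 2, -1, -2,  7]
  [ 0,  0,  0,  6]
J_2(-1) ⊕ J_1(-1) ⊕ J_1(6)

The characteristic polynomial is
  det(x·I − A) = x^4 - 3*x^3 - 15*x^2 - 17*x - 6 = (x - 6)*(x + 1)^3

Eigenvalues and multiplicities (the geometric multiplicity of λ is n − rank(A − λI), which equals the number of Jordan blocks for λ):
  λ = -1: algebraic multiplicity = 3, geometric multiplicity = 2
  λ = 6: algebraic multiplicity = 1, geometric multiplicity = 1

Determining the block sizes for each eigenvalue:
  λ = -1: 2 blocks summing to 3 forces exactly one block of size 2 and the rest size 1 → block sizes [2, 1]
  λ = 6: one block (gm = 1), so the single block has size am = 1 → block sizes [1]

Assembling the blocks gives a Jordan form
J =
  [-1,  1,  0, 0]
  [ 0, -1,  0, 0]
  [ 0,  0, -1, 0]
  [ 0,  0,  0, 6]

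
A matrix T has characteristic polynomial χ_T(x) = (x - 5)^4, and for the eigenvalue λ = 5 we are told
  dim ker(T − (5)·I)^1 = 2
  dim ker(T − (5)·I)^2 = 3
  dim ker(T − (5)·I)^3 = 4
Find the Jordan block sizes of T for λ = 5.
Block sizes for λ = 5: [3, 1]

From the dimensions of kernels of powers, the number of Jordan blocks of size at least j is d_j − d_{j−1} where d_j = dim ker(N^j) (with d_0 = 0). Computing the differences gives [2, 1, 1].
The number of blocks of size exactly k is (#blocks of size ≥ k) − (#blocks of size ≥ k + 1), so the partition is: 1 block(s) of size 1, 1 block(s) of size 3.
In nonincreasing order the block sizes are [3, 1].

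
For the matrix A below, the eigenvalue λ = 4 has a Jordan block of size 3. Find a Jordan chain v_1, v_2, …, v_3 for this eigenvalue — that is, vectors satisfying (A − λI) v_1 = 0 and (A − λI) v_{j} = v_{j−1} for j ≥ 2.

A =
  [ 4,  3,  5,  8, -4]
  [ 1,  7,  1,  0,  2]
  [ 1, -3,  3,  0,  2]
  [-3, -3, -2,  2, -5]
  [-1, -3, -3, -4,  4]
A Jordan chain for λ = 4 of length 3:
v_1 = (-12, 2, -6, 6, 6)ᵀ
v_2 = (0, 1, 1, -3, -1)ᵀ
v_3 = (1, 0, 0, 0, 0)ᵀ

Let N = A − (4)·I. We want v_3 with N^3 v_3 = 0 but N^2 v_3 ≠ 0; then v_{j-1} := N · v_j for j = 3, …, 2.

Pick v_3 = (1, 0, 0, 0, 0)ᵀ.
Then v_2 = N · v_3 = (0, 1, 1, -3, -1)ᵀ.
Then v_1 = N · v_2 = (-12, 2, -6, 6, 6)ᵀ.

Sanity check: (A − (4)·I) v_1 = (0, 0, 0, 0, 0)ᵀ = 0. ✓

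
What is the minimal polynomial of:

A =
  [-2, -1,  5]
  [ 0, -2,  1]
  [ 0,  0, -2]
x^3 + 6*x^2 + 12*x + 8

The characteristic polynomial is χ_A(x) = (x + 2)^3, so the eigenvalues are known. The minimal polynomial is
  m_A(x) = Π_λ (x − λ)^{k_λ}
where k_λ is the size of the *largest* Jordan block for λ (equivalently, the smallest k with (A − λI)^k v = 0 for every generalised eigenvector v of λ).

  λ = -2: largest Jordan block has size 3, contributing (x + 2)^3

So m_A(x) = (x + 2)^3 = x^3 + 6*x^2 + 12*x + 8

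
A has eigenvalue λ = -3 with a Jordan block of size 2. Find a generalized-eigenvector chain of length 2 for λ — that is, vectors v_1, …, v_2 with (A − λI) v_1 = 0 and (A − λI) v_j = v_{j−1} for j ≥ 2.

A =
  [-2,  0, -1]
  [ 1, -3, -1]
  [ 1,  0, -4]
A Jordan chain for λ = -3 of length 2:
v_1 = (1, 1, 1)ᵀ
v_2 = (1, 0, 0)ᵀ

Let N = A − (-3)·I. We want v_2 with N^2 v_2 = 0 but N^1 v_2 ≠ 0; then v_{j-1} := N · v_j for j = 2, …, 2.

Pick v_2 = (1, 0, 0)ᵀ.
Then v_1 = N · v_2 = (1, 1, 1)ᵀ.

Sanity check: (A − (-3)·I) v_1 = (0, 0, 0)ᵀ = 0. ✓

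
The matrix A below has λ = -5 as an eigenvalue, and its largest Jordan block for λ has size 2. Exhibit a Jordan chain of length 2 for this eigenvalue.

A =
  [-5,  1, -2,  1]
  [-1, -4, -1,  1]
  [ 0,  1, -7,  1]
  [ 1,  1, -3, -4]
A Jordan chain for λ = -5 of length 2:
v_1 = (0, -1, 0, 1)ᵀ
v_2 = (1, 0, 0, 0)ᵀ

Let N = A − (-5)·I. We want v_2 with N^2 v_2 = 0 but N^1 v_2 ≠ 0; then v_{j-1} := N · v_j for j = 2, …, 2.

Pick v_2 = (1, 0, 0, 0)ᵀ.
Then v_1 = N · v_2 = (0, -1, 0, 1)ᵀ.

Sanity check: (A − (-5)·I) v_1 = (0, 0, 0, 0)ᵀ = 0. ✓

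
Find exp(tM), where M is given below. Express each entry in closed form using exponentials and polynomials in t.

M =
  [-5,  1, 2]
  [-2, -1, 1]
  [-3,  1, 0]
e^{tM} =
  [t^2*exp(-2*t)/2 - 3*t*exp(-2*t) + exp(-2*t), t*exp(-2*t), -t^2*exp(-2*t)/2 + 2*t*exp(-2*t)]
  [t^2*exp(-2*t)/2 - 2*t*exp(-2*t), t*exp(-2*t) + exp(-2*t), -t^2*exp(-2*t)/2 + t*exp(-2*t)]
  [t^2*exp(-2*t)/2 - 3*t*exp(-2*t), t*exp(-2*t), -t^2*exp(-2*t)/2 + 2*t*exp(-2*t) + exp(-2*t)]

Strategy: write M = P · J · P⁻¹ where J is a Jordan canonical form, so e^{tM} = P · e^{tJ} · P⁻¹, and e^{tJ} can be computed block-by-block.

M has Jordan form
J =
  [-2,  1,  0]
  [ 0, -2,  1]
  [ 0,  0, -2]
(up to reordering of blocks).

Per-block formulas:
  For a 3×3 Jordan block J_3(-2): exp(t · J_3(-2)) = e^(-2t)·(I + t·N + (t^2/2)·N^2), where N is the 3×3 nilpotent shift.

After assembling e^{tJ} and conjugating by P, we get:

e^{tM} =
  [t^2*exp(-2*t)/2 - 3*t*exp(-2*t) + exp(-2*t), t*exp(-2*t), -t^2*exp(-2*t)/2 + 2*t*exp(-2*t)]
  [t^2*exp(-2*t)/2 - 2*t*exp(-2*t), t*exp(-2*t) + exp(-2*t), -t^2*exp(-2*t)/2 + t*exp(-2*t)]
  [t^2*exp(-2*t)/2 - 3*t*exp(-2*t), t*exp(-2*t), -t^2*exp(-2*t)/2 + 2*t*exp(-2*t) + exp(-2*t)]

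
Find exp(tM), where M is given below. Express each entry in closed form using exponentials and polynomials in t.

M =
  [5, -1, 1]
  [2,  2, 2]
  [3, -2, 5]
e^{tM} =
  [t^2*exp(4*t) + t*exp(4*t) + exp(4*t), -t^2*exp(4*t)/2 - t*exp(4*t), t*exp(4*t)]
  [2*t^2*exp(4*t) + 2*t*exp(4*t), -t^2*exp(4*t) - 2*t*exp(4*t) + exp(4*t), 2*t*exp(4*t)]
  [t^2*exp(4*t) + 3*t*exp(4*t), -t^2*exp(4*t)/2 - 2*t*exp(4*t), t*exp(4*t) + exp(4*t)]

Strategy: write M = P · J · P⁻¹ where J is a Jordan canonical form, so e^{tM} = P · e^{tJ} · P⁻¹, and e^{tJ} can be computed block-by-block.

M has Jordan form
J =
  [4, 1, 0]
  [0, 4, 1]
  [0, 0, 4]
(up to reordering of blocks).

Per-block formulas:
  For a 3×3 Jordan block J_3(4): exp(t · J_3(4)) = e^(4t)·(I + t·N + (t^2/2)·N^2), where N is the 3×3 nilpotent shift.

After assembling e^{tJ} and conjugating by P, we get:

e^{tM} =
  [t^2*exp(4*t) + t*exp(4*t) + exp(4*t), -t^2*exp(4*t)/2 - t*exp(4*t), t*exp(4*t)]
  [2*t^2*exp(4*t) + 2*t*exp(4*t), -t^2*exp(4*t) - 2*t*exp(4*t) + exp(4*t), 2*t*exp(4*t)]
  [t^2*exp(4*t) + 3*t*exp(4*t), -t^2*exp(4*t)/2 - 2*t*exp(4*t), t*exp(4*t) + exp(4*t)]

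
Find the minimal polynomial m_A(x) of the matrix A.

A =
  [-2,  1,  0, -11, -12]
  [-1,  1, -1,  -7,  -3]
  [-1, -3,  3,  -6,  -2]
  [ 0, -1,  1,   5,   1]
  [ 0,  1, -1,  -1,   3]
x^5 - 10*x^4 + 25*x^3 + 20*x^2 - 80*x - 64

The characteristic polynomial is χ_A(x) = (x - 4)^3*(x + 1)^2, so the eigenvalues are known. The minimal polynomial is
  m_A(x) = Π_λ (x − λ)^{k_λ}
where k_λ is the size of the *largest* Jordan block for λ (equivalently, the smallest k with (A − λI)^k v = 0 for every generalised eigenvector v of λ).

  λ = -1: largest Jordan block has size 2, contributing (x + 1)^2
  λ = 4: largest Jordan block has size 3, contributing (x − 4)^3

So m_A(x) = (x - 4)^3*(x + 1)^2 = x^5 - 10*x^4 + 25*x^3 + 20*x^2 - 80*x - 64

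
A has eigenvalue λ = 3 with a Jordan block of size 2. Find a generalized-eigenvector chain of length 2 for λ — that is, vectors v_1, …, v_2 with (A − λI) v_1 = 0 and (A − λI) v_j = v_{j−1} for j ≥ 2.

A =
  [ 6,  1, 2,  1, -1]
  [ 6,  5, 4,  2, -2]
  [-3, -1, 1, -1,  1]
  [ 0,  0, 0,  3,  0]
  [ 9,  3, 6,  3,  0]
A Jordan chain for λ = 3 of length 2:
v_1 = (3, 6, -3, 0, 9)ᵀ
v_2 = (1, 0, 0, 0, 0)ᵀ

Let N = A − (3)·I. We want v_2 with N^2 v_2 = 0 but N^1 v_2 ≠ 0; then v_{j-1} := N · v_j for j = 2, …, 2.

Pick v_2 = (1, 0, 0, 0, 0)ᵀ.
Then v_1 = N · v_2 = (3, 6, -3, 0, 9)ᵀ.

Sanity check: (A − (3)·I) v_1 = (0, 0, 0, 0, 0)ᵀ = 0. ✓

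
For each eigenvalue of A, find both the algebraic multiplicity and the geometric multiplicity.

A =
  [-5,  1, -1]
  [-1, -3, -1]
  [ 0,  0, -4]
λ = -4: alg = 3, geom = 2

Step 1 — factor the characteristic polynomial to read off the algebraic multiplicities:
  χ_A(x) = (x + 4)^3

Step 2 — compute geometric multiplicities via the rank-nullity identity g(λ) = n − rank(A − λI):
  rank(A − (-4)·I) = 1, so dim ker(A − (-4)·I) = n − 1 = 2

Summary:
  λ = -4: algebraic multiplicity = 3, geometric multiplicity = 2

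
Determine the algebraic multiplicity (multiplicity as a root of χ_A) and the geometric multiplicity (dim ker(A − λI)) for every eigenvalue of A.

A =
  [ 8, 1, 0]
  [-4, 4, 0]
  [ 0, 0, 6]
λ = 6: alg = 3, geom = 2

Step 1 — factor the characteristic polynomial to read off the algebraic multiplicities:
  χ_A(x) = (x - 6)^3

Step 2 — compute geometric multiplicities via the rank-nullity identity g(λ) = n − rank(A − λI):
  rank(A − (6)·I) = 1, so dim ker(A − (6)·I) = n − 1 = 2

Summary:
  λ = 6: algebraic multiplicity = 3, geometric multiplicity = 2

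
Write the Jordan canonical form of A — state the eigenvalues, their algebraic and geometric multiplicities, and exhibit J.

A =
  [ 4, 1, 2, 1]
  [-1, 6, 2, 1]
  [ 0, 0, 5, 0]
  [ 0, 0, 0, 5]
J_2(5) ⊕ J_1(5) ⊕ J_1(5)

The characteristic polynomial is
  det(x·I − A) = x^4 - 20*x^3 + 150*x^2 - 500*x + 625 = (x - 5)^4

Eigenvalues and multiplicities (the geometric multiplicity of λ is n − rank(A − λI), which equals the number of Jordan blocks for λ):
  λ = 5: algebraic multiplicity = 4, geometric multiplicity = 3

Determining the block sizes for each eigenvalue:
  λ = 5: 3 blocks summing to 4 forces exactly one block of size 2 and the rest size 1 → block sizes [2, 1, 1]

Assembling the blocks gives a Jordan form
J =
  [5, 1, 0, 0]
  [0, 5, 0, 0]
  [0, 0, 5, 0]
  [0, 0, 0, 5]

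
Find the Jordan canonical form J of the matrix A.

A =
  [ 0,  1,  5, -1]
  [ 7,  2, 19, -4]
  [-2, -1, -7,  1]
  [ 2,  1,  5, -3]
J_3(-2) ⊕ J_1(-2)

The characteristic polynomial is
  det(x·I − A) = x^4 + 8*x^3 + 24*x^2 + 32*x + 16 = (x + 2)^4

Eigenvalues and multiplicities (the geometric multiplicity of λ is n − rank(A − λI), which equals the number of Jordan blocks for λ):
  λ = -2: algebraic multiplicity = 4, geometric multiplicity = 2

Determining the block sizes for each eigenvalue:
  λ = -2: with am = 4 and gm = 2, the partition is not yet determined (e.g. several partitions of 4 into 2 parts exist). Let N = A − (-2)·I. Computing rank(N^1) = 2, rank(N^2) = 1, rank(N^3) = 0; the number of blocks of size ≥ j is rank(N^{j−1}) − rank(N^j), giving [2, 1, 1]. So we have 1 block(s) of size 3, 1 block(s) of size 1 → block sizes [3, 1]

Assembling the blocks gives a Jordan form
J =
  [-2,  1,  0,  0]
  [ 0, -2,  1,  0]
  [ 0,  0, -2,  0]
  [ 0,  0,  0, -2]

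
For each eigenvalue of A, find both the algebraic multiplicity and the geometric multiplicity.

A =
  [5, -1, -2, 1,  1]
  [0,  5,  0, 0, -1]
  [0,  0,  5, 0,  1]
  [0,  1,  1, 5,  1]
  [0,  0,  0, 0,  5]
λ = 5: alg = 5, geom = 2

Step 1 — factor the characteristic polynomial to read off the algebraic multiplicities:
  χ_A(x) = (x - 5)^5

Step 2 — compute geometric multiplicities via the rank-nullity identity g(λ) = n − rank(A − λI):
  rank(A − (5)·I) = 3, so dim ker(A − (5)·I) = n − 3 = 2

Summary:
  λ = 5: algebraic multiplicity = 5, geometric multiplicity = 2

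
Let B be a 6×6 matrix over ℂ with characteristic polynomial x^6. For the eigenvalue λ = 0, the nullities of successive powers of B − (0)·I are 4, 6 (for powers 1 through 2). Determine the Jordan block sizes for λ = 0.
Block sizes for λ = 0: [2, 2, 1, 1]

From the dimensions of kernels of powers, the number of Jordan blocks of size at least j is d_j − d_{j−1} where d_j = dim ker(N^j) (with d_0 = 0). Computing the differences gives [4, 2].
The number of blocks of size exactly k is (#blocks of size ≥ k) − (#blocks of size ≥ k + 1), so the partition is: 2 block(s) of size 1, 2 block(s) of size 2.
In nonincreasing order the block sizes are [2, 2, 1, 1].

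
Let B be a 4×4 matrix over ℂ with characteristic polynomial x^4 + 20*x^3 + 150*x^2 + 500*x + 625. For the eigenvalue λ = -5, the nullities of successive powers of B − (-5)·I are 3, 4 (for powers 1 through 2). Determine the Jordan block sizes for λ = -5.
Block sizes for λ = -5: [2, 1, 1]

From the dimensions of kernels of powers, the number of Jordan blocks of size at least j is d_j − d_{j−1} where d_j = dim ker(N^j) (with d_0 = 0). Computing the differences gives [3, 1].
The number of blocks of size exactly k is (#blocks of size ≥ k) − (#blocks of size ≥ k + 1), so the partition is: 2 block(s) of size 1, 1 block(s) of size 2.
In nonincreasing order the block sizes are [2, 1, 1].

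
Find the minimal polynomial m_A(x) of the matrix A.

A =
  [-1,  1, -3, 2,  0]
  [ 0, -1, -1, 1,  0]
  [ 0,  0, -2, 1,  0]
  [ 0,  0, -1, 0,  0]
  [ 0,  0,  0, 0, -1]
x^2 + 2*x + 1

The characteristic polynomial is χ_A(x) = (x + 1)^5, so the eigenvalues are known. The minimal polynomial is
  m_A(x) = Π_λ (x − λ)^{k_λ}
where k_λ is the size of the *largest* Jordan block for λ (equivalently, the smallest k with (A − λI)^k v = 0 for every generalised eigenvector v of λ).

  λ = -1: largest Jordan block has size 2, contributing (x + 1)^2

So m_A(x) = (x + 1)^2 = x^2 + 2*x + 1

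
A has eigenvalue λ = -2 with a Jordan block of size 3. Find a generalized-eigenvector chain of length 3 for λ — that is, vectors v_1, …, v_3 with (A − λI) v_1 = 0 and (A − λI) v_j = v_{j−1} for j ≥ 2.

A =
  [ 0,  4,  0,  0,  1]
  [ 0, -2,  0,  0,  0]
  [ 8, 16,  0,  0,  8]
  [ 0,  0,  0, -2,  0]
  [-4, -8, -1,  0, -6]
A Jordan chain for λ = -2 of length 3:
v_1 = (-1, 0, -4, 0, 2)ᵀ
v_2 = (0, 0, 2, 0, -1)ᵀ
v_3 = (0, 0, 1, 0, 0)ᵀ

Let N = A − (-2)·I. We want v_3 with N^3 v_3 = 0 but N^2 v_3 ≠ 0; then v_{j-1} := N · v_j for j = 3, …, 2.

Pick v_3 = (0, 0, 1, 0, 0)ᵀ.
Then v_2 = N · v_3 = (0, 0, 2, 0, -1)ᵀ.
Then v_1 = N · v_2 = (-1, 0, -4, 0, 2)ᵀ.

Sanity check: (A − (-2)·I) v_1 = (0, 0, 0, 0, 0)ᵀ = 0. ✓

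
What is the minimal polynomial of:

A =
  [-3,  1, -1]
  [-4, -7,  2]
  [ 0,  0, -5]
x^2 + 10*x + 25

The characteristic polynomial is χ_A(x) = (x + 5)^3, so the eigenvalues are known. The minimal polynomial is
  m_A(x) = Π_λ (x − λ)^{k_λ}
where k_λ is the size of the *largest* Jordan block for λ (equivalently, the smallest k with (A − λI)^k v = 0 for every generalised eigenvector v of λ).

  λ = -5: largest Jordan block has size 2, contributing (x + 5)^2

So m_A(x) = (x + 5)^2 = x^2 + 10*x + 25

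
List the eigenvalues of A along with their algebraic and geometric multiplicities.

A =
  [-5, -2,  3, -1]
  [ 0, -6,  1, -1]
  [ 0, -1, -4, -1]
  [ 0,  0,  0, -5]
λ = -5: alg = 4, geom = 2

Step 1 — factor the characteristic polynomial to read off the algebraic multiplicities:
  χ_A(x) = (x + 5)^4

Step 2 — compute geometric multiplicities via the rank-nullity identity g(λ) = n − rank(A − λI):
  rank(A − (-5)·I) = 2, so dim ker(A − (-5)·I) = n − 2 = 2

Summary:
  λ = -5: algebraic multiplicity = 4, geometric multiplicity = 2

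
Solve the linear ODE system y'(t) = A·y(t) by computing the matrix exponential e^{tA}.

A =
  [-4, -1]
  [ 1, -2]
e^{tA} =
  [-t*exp(-3*t) + exp(-3*t), -t*exp(-3*t)]
  [t*exp(-3*t), t*exp(-3*t) + exp(-3*t)]

Strategy: write A = P · J · P⁻¹ where J is a Jordan canonical form, so e^{tA} = P · e^{tJ} · P⁻¹, and e^{tJ} can be computed block-by-block.

A has Jordan form
J =
  [-3,  1]
  [ 0, -3]
(up to reordering of blocks).

Per-block formulas:
  For a 2×2 Jordan block J_2(-3): exp(t · J_2(-3)) = e^(-3t)·(I + t·N), where N is the 2×2 nilpotent shift.

After assembling e^{tJ} and conjugating by P, we get:

e^{tA} =
  [-t*exp(-3*t) + exp(-3*t), -t*exp(-3*t)]
  [t*exp(-3*t), t*exp(-3*t) + exp(-3*t)]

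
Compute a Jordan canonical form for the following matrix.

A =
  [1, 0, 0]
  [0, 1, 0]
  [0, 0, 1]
J_1(1) ⊕ J_1(1) ⊕ J_1(1)

The characteristic polynomial is
  det(x·I − A) = x^3 - 3*x^2 + 3*x - 1 = (x - 1)^3

Eigenvalues and multiplicities (the geometric multiplicity of λ is n − rank(A − λI), which equals the number of Jordan blocks for λ):
  λ = 1: algebraic multiplicity = 3, geometric multiplicity = 3

Determining the block sizes for each eigenvalue:
  λ = 1: gm = am = 3, so every block has size 1 → block sizes [1, 1, 1]

Assembling the blocks gives a Jordan form
J =
  [1, 0, 0]
  [0, 1, 0]
  [0, 0, 1]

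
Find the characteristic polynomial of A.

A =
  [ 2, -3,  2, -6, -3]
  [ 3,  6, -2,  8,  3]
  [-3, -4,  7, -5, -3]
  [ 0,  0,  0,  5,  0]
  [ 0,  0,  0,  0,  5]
x^5 - 25*x^4 + 250*x^3 - 1250*x^2 + 3125*x - 3125

Expanding det(x·I − A) (e.g. by cofactor expansion or by noting that A is similar to its Jordan form J, which has the same characteristic polynomial as A) gives
  χ_A(x) = x^5 - 25*x^4 + 250*x^3 - 1250*x^2 + 3125*x - 3125
which factors as (x - 5)^5. The eigenvalues (with algebraic multiplicities) are λ = 5 with multiplicity 5.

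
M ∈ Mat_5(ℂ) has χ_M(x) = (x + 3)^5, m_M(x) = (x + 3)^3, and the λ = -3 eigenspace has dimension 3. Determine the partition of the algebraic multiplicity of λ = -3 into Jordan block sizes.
Block sizes for λ = -3: [3, 1, 1]

Step 1 — from the characteristic polynomial, algebraic multiplicity of λ = -3 is 5. From dim ker(M − (-3)·I) = 3, there are exactly 3 Jordan blocks for λ = -3.
Step 2 — from the minimal polynomial, the factor (x + 3)^3 tells us the largest block for λ = -3 has size 3.
Step 3 — with total size 5, 3 blocks, and largest block 3, the block sizes (in nonincreasing order) are [3, 1, 1].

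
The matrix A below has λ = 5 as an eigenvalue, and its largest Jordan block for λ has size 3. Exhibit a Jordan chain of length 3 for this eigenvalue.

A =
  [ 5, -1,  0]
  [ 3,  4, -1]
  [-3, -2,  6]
A Jordan chain for λ = 5 of length 3:
v_1 = (-3, 0, -9)ᵀ
v_2 = (0, 3, -3)ᵀ
v_3 = (1, 0, 0)ᵀ

Let N = A − (5)·I. We want v_3 with N^3 v_3 = 0 but N^2 v_3 ≠ 0; then v_{j-1} := N · v_j for j = 3, …, 2.

Pick v_3 = (1, 0, 0)ᵀ.
Then v_2 = N · v_3 = (0, 3, -3)ᵀ.
Then v_1 = N · v_2 = (-3, 0, -9)ᵀ.

Sanity check: (A − (5)·I) v_1 = (0, 0, 0)ᵀ = 0. ✓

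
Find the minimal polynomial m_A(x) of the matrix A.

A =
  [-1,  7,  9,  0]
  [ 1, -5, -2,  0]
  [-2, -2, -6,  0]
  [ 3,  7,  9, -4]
x^3 + 12*x^2 + 48*x + 64

The characteristic polynomial is χ_A(x) = (x + 4)^4, so the eigenvalues are known. The minimal polynomial is
  m_A(x) = Π_λ (x − λ)^{k_λ}
where k_λ is the size of the *largest* Jordan block for λ (equivalently, the smallest k with (A − λI)^k v = 0 for every generalised eigenvector v of λ).

  λ = -4: largest Jordan block has size 3, contributing (x + 4)^3

So m_A(x) = (x + 4)^3 = x^3 + 12*x^2 + 48*x + 64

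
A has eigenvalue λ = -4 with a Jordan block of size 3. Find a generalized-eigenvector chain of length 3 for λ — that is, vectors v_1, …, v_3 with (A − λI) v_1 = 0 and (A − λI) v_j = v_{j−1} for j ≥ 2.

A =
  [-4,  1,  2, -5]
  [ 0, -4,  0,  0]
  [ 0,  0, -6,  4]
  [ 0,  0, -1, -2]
A Jordan chain for λ = -4 of length 3:
v_1 = (1, 0, 0, 0)ᵀ
v_2 = (2, 0, -2, -1)ᵀ
v_3 = (0, 0, 1, 0)ᵀ

Let N = A − (-4)·I. We want v_3 with N^3 v_3 = 0 but N^2 v_3 ≠ 0; then v_{j-1} := N · v_j for j = 3, …, 2.

Pick v_3 = (0, 0, 1, 0)ᵀ.
Then v_2 = N · v_3 = (2, 0, -2, -1)ᵀ.
Then v_1 = N · v_2 = (1, 0, 0, 0)ᵀ.

Sanity check: (A − (-4)·I) v_1 = (0, 0, 0, 0)ᵀ = 0. ✓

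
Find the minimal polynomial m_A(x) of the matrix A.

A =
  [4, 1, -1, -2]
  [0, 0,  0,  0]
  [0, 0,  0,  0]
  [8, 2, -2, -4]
x^2

The characteristic polynomial is χ_A(x) = x^4, so the eigenvalues are known. The minimal polynomial is
  m_A(x) = Π_λ (x − λ)^{k_λ}
where k_λ is the size of the *largest* Jordan block for λ (equivalently, the smallest k with (A − λI)^k v = 0 for every generalised eigenvector v of λ).

  λ = 0: largest Jordan block has size 2, contributing (x − 0)^2

So m_A(x) = x^2 = x^2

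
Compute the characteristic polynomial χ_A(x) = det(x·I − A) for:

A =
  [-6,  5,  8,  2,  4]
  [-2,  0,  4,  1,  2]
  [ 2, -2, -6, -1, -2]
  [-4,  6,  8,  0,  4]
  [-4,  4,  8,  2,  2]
x^5 + 10*x^4 + 40*x^3 + 80*x^2 + 80*x + 32

Expanding det(x·I − A) (e.g. by cofactor expansion or by noting that A is similar to its Jordan form J, which has the same characteristic polynomial as A) gives
  χ_A(x) = x^5 + 10*x^4 + 40*x^3 + 80*x^2 + 80*x + 32
which factors as (x + 2)^5. The eigenvalues (with algebraic multiplicities) are λ = -2 with multiplicity 5.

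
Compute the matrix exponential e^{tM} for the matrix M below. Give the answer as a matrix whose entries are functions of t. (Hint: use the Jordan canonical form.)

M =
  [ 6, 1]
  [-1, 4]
e^{tM} =
  [t*exp(5*t) + exp(5*t), t*exp(5*t)]
  [-t*exp(5*t), -t*exp(5*t) + exp(5*t)]

Strategy: write M = P · J · P⁻¹ where J is a Jordan canonical form, so e^{tM} = P · e^{tJ} · P⁻¹, and e^{tJ} can be computed block-by-block.

M has Jordan form
J =
  [5, 1]
  [0, 5]
(up to reordering of blocks).

Per-block formulas:
  For a 2×2 Jordan block J_2(5): exp(t · J_2(5)) = e^(5t)·(I + t·N), where N is the 2×2 nilpotent shift.

After assembling e^{tJ} and conjugating by P, we get:

e^{tM} =
  [t*exp(5*t) + exp(5*t), t*exp(5*t)]
  [-t*exp(5*t), -t*exp(5*t) + exp(5*t)]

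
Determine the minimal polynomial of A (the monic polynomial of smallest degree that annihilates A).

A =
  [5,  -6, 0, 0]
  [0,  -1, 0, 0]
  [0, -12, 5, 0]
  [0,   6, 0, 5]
x^2 - 4*x - 5

The characteristic polynomial is χ_A(x) = (x - 5)^3*(x + 1), so the eigenvalues are known. The minimal polynomial is
  m_A(x) = Π_λ (x − λ)^{k_λ}
where k_λ is the size of the *largest* Jordan block for λ (equivalently, the smallest k with (A − λI)^k v = 0 for every generalised eigenvector v of λ).

  λ = -1: largest Jordan block has size 1, contributing (x + 1)
  λ = 5: largest Jordan block has size 1, contributing (x − 5)

So m_A(x) = (x - 5)*(x + 1) = x^2 - 4*x - 5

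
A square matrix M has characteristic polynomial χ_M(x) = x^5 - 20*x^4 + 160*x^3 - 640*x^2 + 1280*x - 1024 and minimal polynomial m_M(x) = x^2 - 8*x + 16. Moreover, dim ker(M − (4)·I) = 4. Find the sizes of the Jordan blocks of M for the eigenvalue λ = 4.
Block sizes for λ = 4: [2, 1, 1, 1]

Step 1 — from the characteristic polynomial, algebraic multiplicity of λ = 4 is 5. From dim ker(M − (4)·I) = 4, there are exactly 4 Jordan blocks for λ = 4.
Step 2 — from the minimal polynomial, the factor (x − 4)^2 tells us the largest block for λ = 4 has size 2.
Step 3 — with total size 5, 4 blocks, and largest block 2, the block sizes (in nonincreasing order) are [2, 1, 1, 1].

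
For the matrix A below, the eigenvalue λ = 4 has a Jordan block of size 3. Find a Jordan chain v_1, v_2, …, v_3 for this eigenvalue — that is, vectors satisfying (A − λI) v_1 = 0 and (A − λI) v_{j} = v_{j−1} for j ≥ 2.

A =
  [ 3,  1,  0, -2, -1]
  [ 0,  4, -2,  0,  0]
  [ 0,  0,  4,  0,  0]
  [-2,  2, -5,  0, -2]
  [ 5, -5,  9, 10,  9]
A Jordan chain for λ = 4 of length 3:
v_1 = (-1, 0, 0, -2, 5)ᵀ
v_2 = (0, -2, 0, -5, 9)ᵀ
v_3 = (0, 0, 1, 0, 0)ᵀ

Let N = A − (4)·I. We want v_3 with N^3 v_3 = 0 but N^2 v_3 ≠ 0; then v_{j-1} := N · v_j for j = 3, …, 2.

Pick v_3 = (0, 0, 1, 0, 0)ᵀ.
Then v_2 = N · v_3 = (0, -2, 0, -5, 9)ᵀ.
Then v_1 = N · v_2 = (-1, 0, 0, -2, 5)ᵀ.

Sanity check: (A − (4)·I) v_1 = (0, 0, 0, 0, 0)ᵀ = 0. ✓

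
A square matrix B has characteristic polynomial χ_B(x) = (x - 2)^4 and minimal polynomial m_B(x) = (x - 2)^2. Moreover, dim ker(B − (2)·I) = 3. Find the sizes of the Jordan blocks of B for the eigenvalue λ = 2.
Block sizes for λ = 2: [2, 1, 1]

Step 1 — from the characteristic polynomial, algebraic multiplicity of λ = 2 is 4. From dim ker(B − (2)·I) = 3, there are exactly 3 Jordan blocks for λ = 2.
Step 2 — from the minimal polynomial, the factor (x − 2)^2 tells us the largest block for λ = 2 has size 2.
Step 3 — with total size 4, 3 blocks, and largest block 2, the block sizes (in nonincreasing order) are [2, 1, 1].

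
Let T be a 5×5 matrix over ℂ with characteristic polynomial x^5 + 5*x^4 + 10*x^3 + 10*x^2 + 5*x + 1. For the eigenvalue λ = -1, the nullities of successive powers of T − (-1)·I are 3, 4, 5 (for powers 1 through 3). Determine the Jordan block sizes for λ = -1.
Block sizes for λ = -1: [3, 1, 1]

From the dimensions of kernels of powers, the number of Jordan blocks of size at least j is d_j − d_{j−1} where d_j = dim ker(N^j) (with d_0 = 0). Computing the differences gives [3, 1, 1].
The number of blocks of size exactly k is (#blocks of size ≥ k) − (#blocks of size ≥ k + 1), so the partition is: 2 block(s) of size 1, 1 block(s) of size 3.
In nonincreasing order the block sizes are [3, 1, 1].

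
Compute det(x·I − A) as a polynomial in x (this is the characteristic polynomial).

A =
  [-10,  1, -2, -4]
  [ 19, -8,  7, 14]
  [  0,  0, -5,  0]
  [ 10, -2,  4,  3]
x^4 + 20*x^3 + 150*x^2 + 500*x + 625

Expanding det(x·I − A) (e.g. by cofactor expansion or by noting that A is similar to its Jordan form J, which has the same characteristic polynomial as A) gives
  χ_A(x) = x^4 + 20*x^3 + 150*x^2 + 500*x + 625
which factors as (x + 5)^4. The eigenvalues (with algebraic multiplicities) are λ = -5 with multiplicity 4.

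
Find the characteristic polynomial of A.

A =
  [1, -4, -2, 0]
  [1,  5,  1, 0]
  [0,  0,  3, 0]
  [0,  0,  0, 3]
x^4 - 12*x^3 + 54*x^2 - 108*x + 81

Expanding det(x·I − A) (e.g. by cofactor expansion or by noting that A is similar to its Jordan form J, which has the same characteristic polynomial as A) gives
  χ_A(x) = x^4 - 12*x^3 + 54*x^2 - 108*x + 81
which factors as (x - 3)^4. The eigenvalues (with algebraic multiplicities) are λ = 3 with multiplicity 4.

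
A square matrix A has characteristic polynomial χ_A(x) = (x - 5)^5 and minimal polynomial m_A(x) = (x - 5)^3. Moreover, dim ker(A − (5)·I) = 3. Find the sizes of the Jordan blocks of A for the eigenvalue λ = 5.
Block sizes for λ = 5: [3, 1, 1]

Step 1 — from the characteristic polynomial, algebraic multiplicity of λ = 5 is 5. From dim ker(A − (5)·I) = 3, there are exactly 3 Jordan blocks for λ = 5.
Step 2 — from the minimal polynomial, the factor (x − 5)^3 tells us the largest block for λ = 5 has size 3.
Step 3 — with total size 5, 3 blocks, and largest block 3, the block sizes (in nonincreasing order) are [3, 1, 1].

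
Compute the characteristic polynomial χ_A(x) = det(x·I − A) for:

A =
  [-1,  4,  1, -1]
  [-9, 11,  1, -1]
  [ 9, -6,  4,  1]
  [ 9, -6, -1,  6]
x^4 - 20*x^3 + 150*x^2 - 500*x + 625

Expanding det(x·I − A) (e.g. by cofactor expansion or by noting that A is similar to its Jordan form J, which has the same characteristic polynomial as A) gives
  χ_A(x) = x^4 - 20*x^3 + 150*x^2 - 500*x + 625
which factors as (x - 5)^4. The eigenvalues (with algebraic multiplicities) are λ = 5 with multiplicity 4.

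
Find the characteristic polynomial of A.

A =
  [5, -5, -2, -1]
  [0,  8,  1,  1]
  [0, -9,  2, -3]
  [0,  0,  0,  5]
x^4 - 20*x^3 + 150*x^2 - 500*x + 625

Expanding det(x·I − A) (e.g. by cofactor expansion or by noting that A is similar to its Jordan form J, which has the same characteristic polynomial as A) gives
  χ_A(x) = x^4 - 20*x^3 + 150*x^2 - 500*x + 625
which factors as (x - 5)^4. The eigenvalues (with algebraic multiplicities) are λ = 5 with multiplicity 4.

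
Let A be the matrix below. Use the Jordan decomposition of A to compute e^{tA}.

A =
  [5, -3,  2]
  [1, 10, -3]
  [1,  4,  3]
e^{tA} =
  [-t*exp(6*t) + exp(6*t), -t^2*exp(6*t)/2 - 3*t*exp(6*t), t^2*exp(6*t)/2 + 2*t*exp(6*t)]
  [t*exp(6*t), t^2*exp(6*t)/2 + 4*t*exp(6*t) + exp(6*t), -t^2*exp(6*t)/2 - 3*t*exp(6*t)]
  [t*exp(6*t), t^2*exp(6*t)/2 + 4*t*exp(6*t), -t^2*exp(6*t)/2 - 3*t*exp(6*t) + exp(6*t)]

Strategy: write A = P · J · P⁻¹ where J is a Jordan canonical form, so e^{tA} = P · e^{tJ} · P⁻¹, and e^{tJ} can be computed block-by-block.

A has Jordan form
J =
  [6, 1, 0]
  [0, 6, 1]
  [0, 0, 6]
(up to reordering of blocks).

Per-block formulas:
  For a 3×3 Jordan block J_3(6): exp(t · J_3(6)) = e^(6t)·(I + t·N + (t^2/2)·N^2), where N is the 3×3 nilpotent shift.

After assembling e^{tJ} and conjugating by P, we get:

e^{tA} =
  [-t*exp(6*t) + exp(6*t), -t^2*exp(6*t)/2 - 3*t*exp(6*t), t^2*exp(6*t)/2 + 2*t*exp(6*t)]
  [t*exp(6*t), t^2*exp(6*t)/2 + 4*t*exp(6*t) + exp(6*t), -t^2*exp(6*t)/2 - 3*t*exp(6*t)]
  [t*exp(6*t), t^2*exp(6*t)/2 + 4*t*exp(6*t), -t^2*exp(6*t)/2 - 3*t*exp(6*t) + exp(6*t)]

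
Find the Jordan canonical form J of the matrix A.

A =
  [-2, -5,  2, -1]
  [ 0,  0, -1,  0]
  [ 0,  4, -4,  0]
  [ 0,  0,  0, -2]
J_3(-2) ⊕ J_1(-2)

The characteristic polynomial is
  det(x·I − A) = x^4 + 8*x^3 + 24*x^2 + 32*x + 16 = (x + 2)^4

Eigenvalues and multiplicities (the geometric multiplicity of λ is n − rank(A − λI), which equals the number of Jordan blocks for λ):
  λ = -2: algebraic multiplicity = 4, geometric multiplicity = 2

Determining the block sizes for each eigenvalue:
  λ = -2: with am = 4 and gm = 2, the partition is not yet determined (e.g. several partitions of 4 into 2 parts exist). Let N = A − (-2)·I. Computing rank(N^1) = 2, rank(N^2) = 1, rank(N^3) = 0; the number of blocks of size ≥ j is rank(N^{j−1}) − rank(N^j), giving [2, 1, 1]. So we have 1 block(s) of size 3, 1 block(s) of size 1 → block sizes [3, 1]

Assembling the blocks gives a Jordan form
J =
  [-2,  1,  0,  0]
  [ 0, -2,  1,  0]
  [ 0,  0, -2,  0]
  [ 0,  0,  0, -2]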